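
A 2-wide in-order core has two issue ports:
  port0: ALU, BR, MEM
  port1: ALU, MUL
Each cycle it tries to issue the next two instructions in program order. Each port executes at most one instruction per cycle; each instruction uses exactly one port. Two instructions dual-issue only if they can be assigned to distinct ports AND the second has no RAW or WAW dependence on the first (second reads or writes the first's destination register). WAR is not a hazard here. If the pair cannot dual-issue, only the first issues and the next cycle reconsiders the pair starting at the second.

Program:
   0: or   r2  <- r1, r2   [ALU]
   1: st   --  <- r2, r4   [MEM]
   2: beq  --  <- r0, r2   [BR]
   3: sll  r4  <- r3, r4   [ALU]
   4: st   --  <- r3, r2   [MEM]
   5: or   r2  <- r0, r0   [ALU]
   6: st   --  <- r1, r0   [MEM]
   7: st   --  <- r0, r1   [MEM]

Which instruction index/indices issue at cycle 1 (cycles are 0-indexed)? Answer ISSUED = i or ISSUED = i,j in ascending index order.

ISSUED = 1

t=0 i0:or.ALU ; RAW r2
t=1 i1:st.MEM ; no-port MEM/BR
t=2 i2+i3:beq.BR+sll.ALU ; 2-wide
t=3 i4+i5:st.MEM+or.ALU ; 2-wide
t=4 i6:st.MEM ; no-port MEM/MEM
t=5 i7:st.MEM ; tail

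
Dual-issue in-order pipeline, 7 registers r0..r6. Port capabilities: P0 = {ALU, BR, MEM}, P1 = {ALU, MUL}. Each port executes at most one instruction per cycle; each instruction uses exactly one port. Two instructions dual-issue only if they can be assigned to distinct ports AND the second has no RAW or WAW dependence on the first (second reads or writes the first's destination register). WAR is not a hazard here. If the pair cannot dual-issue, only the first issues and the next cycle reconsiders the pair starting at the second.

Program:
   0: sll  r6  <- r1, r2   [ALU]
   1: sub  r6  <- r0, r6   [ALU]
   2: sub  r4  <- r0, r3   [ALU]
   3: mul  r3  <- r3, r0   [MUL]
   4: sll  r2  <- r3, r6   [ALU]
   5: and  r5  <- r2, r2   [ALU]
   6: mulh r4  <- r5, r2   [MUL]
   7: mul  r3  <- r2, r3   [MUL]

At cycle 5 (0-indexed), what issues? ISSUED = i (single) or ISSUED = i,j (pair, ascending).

[0] i0  sll.ALU  -- RAW+WAW r6
[1] i1,i2  sub.ALU/sub.ALU  -- dual
[2] i3  mul.MUL  -- RAW r3
[3] i4  sll.ALU  -- RAW r2
[4] i5  and.ALU  -- RAW r5
[5] i6  mulh.MUL  -- no-port MUL/MUL
[6] i7  mul.MUL  -- tail

ISSUED = 6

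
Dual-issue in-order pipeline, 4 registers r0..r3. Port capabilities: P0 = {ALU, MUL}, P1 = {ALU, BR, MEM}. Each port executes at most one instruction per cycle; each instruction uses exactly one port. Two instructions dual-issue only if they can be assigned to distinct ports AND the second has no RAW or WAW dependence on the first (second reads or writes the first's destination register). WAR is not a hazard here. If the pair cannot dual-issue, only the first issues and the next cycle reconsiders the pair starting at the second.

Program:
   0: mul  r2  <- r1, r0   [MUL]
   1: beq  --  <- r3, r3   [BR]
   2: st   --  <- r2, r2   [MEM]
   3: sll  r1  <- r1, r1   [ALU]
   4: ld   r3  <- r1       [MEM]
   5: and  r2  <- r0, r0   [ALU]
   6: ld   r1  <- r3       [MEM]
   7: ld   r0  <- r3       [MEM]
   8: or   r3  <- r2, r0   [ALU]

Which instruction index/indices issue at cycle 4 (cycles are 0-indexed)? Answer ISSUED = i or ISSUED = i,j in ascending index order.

c0: i0/i1 mul+beq  2-wide
c1: i2/i3 st+sll  2-wide
c2: i4/i5 ld+and  2-wide
c3: i6 ld  no-port MEM/MEM
c4: i7 ld  RAW r0
c5: i8 or  tail

ISSUED = 7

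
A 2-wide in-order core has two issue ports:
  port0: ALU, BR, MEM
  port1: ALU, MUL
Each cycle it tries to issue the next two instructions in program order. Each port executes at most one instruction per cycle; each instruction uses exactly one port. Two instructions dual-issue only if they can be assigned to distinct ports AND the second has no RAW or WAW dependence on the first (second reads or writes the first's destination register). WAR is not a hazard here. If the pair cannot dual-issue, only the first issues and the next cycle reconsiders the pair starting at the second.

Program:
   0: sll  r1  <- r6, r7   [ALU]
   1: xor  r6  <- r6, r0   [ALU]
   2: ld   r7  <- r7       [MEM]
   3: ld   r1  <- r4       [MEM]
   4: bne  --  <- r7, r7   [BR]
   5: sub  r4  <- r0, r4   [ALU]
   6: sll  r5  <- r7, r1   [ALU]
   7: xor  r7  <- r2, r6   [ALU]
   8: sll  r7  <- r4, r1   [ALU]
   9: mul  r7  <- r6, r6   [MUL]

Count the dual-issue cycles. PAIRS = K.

t=0 i0+i1:sll/xor ; 2-wide
t=1 i2:ld ; no-port MEM/MEM
t=2 i3:ld ; no-port MEM/BR
t=3 i4+i5:bne/sub ; 2-wide
t=4 i6+i7:sll/xor ; 2-wide
t=5 i8:sll ; WAW r7
t=6 i9:mul ; tail

PAIRS = 3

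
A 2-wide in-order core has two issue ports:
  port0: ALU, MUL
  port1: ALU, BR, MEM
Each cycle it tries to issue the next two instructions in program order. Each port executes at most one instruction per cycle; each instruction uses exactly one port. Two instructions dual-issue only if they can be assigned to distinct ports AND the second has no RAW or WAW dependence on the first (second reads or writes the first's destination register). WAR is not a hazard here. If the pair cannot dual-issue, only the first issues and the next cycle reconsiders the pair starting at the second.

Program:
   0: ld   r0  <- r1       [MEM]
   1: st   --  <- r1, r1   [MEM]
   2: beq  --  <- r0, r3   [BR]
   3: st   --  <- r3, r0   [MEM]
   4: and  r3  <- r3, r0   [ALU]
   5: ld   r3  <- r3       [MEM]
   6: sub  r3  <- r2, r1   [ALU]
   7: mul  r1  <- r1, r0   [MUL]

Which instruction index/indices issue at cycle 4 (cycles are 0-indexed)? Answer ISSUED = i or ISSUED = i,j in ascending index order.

0. ld.MEM @i0  | no-port MEM/MEM
1. st.MEM @i1  | no-port MEM/BR
2. beq.BR @i2  | no-port BR/MEM
3. st.MEM and.ALU @i3,i4  | pair
4. ld.MEM @i5  | WAW r3
5. sub.ALU mul.MUL @i6,i7  | pair

ISSUED = 5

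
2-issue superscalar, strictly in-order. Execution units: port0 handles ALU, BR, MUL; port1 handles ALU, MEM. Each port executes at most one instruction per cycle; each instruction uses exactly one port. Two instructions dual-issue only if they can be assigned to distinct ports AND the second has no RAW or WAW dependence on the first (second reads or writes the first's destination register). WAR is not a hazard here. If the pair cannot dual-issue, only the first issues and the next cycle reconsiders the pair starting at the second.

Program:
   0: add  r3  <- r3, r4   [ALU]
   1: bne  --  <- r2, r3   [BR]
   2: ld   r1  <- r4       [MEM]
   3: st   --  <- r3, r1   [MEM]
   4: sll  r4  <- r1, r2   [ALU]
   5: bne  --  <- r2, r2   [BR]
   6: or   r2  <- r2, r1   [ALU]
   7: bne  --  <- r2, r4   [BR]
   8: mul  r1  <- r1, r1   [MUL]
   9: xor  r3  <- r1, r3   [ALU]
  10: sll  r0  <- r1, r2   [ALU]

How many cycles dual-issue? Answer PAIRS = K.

t=0 i0:add ; RAW r3
t=1 i1&i2:bne;ld ; pair
t=2 i3&i4:st;sll ; pair
t=3 i5&i6:bne;or ; pair
t=4 i7:bne ; no-port BR/MUL
t=5 i8:mul ; RAW r1
t=6 i9&i10:xor;sll ; pair

PAIRS = 4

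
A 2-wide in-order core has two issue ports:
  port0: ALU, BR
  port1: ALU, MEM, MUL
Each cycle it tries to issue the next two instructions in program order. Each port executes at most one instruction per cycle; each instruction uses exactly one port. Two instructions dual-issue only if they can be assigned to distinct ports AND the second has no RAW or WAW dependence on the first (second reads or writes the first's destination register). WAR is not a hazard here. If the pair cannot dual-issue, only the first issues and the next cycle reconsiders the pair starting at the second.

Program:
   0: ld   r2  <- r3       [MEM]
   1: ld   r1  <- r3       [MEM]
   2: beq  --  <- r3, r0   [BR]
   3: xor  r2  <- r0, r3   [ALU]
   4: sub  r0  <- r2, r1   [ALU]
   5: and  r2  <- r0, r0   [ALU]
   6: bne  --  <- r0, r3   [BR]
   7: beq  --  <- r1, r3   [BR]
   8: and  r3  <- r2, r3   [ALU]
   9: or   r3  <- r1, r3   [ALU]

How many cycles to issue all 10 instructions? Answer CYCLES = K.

CYCLES = 7

  cy0 -> i0 (ld.MEM) no-port MEM/MEM
  cy1 -> i1/i2 (ld.MEM+beq.BR) pair
  cy2 -> i3 (xor.ALU) RAW r2
  cy3 -> i4 (sub.ALU) RAW r0
  cy4 -> i5/i6 (and.ALU+bne.BR) pair
  cy5 -> i7/i8 (beq.BR+and.ALU) pair
  cy6 -> i9 (or.ALU) tail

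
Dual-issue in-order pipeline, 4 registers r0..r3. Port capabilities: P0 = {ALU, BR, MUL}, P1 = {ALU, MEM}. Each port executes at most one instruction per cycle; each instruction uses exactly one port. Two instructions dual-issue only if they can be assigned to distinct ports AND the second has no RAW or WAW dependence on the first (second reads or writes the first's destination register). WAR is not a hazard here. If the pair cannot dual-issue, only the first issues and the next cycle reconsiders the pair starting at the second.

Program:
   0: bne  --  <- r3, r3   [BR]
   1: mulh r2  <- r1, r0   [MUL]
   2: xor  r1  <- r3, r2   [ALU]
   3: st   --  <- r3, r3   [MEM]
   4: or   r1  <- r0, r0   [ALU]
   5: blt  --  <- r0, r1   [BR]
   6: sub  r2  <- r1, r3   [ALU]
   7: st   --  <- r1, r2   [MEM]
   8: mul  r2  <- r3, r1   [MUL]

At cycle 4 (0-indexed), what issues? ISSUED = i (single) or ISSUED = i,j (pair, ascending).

c0: i0 bne  no-port BR/MUL
c1: i1 mulh  RAW r2
c2: i2&i3 xor/st  dual
c3: i4 or  RAW r1
c4: i5&i6 blt/sub  dual
c5: i7&i8 st/mul  dual

ISSUED = 5,6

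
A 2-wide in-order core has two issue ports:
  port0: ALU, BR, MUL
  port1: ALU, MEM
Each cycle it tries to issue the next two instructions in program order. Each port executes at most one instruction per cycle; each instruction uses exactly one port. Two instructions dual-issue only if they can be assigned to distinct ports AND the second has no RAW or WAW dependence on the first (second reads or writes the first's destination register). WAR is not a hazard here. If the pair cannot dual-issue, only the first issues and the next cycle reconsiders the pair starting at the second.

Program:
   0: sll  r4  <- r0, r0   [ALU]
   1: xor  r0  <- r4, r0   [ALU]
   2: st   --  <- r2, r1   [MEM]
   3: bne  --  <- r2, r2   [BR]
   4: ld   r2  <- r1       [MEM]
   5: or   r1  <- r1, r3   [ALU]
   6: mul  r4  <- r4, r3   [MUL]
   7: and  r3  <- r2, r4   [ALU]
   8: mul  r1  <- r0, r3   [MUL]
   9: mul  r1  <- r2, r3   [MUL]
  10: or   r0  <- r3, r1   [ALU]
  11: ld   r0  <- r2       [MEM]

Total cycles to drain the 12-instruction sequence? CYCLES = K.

CYCLES = 9

[0] i0  sll  -- RAW r4
[1] i1,i2  xor st  -- 2-wide
[2] i3,i4  bne ld  -- 2-wide
[3] i5,i6  or mul  -- 2-wide
[4] i7  and  -- RAW r3
[5] i8  mul  -- no-port MUL/MUL
[6] i9  mul  -- RAW r1
[7] i10  or  -- WAW r0
[8] i11  ld  -- tail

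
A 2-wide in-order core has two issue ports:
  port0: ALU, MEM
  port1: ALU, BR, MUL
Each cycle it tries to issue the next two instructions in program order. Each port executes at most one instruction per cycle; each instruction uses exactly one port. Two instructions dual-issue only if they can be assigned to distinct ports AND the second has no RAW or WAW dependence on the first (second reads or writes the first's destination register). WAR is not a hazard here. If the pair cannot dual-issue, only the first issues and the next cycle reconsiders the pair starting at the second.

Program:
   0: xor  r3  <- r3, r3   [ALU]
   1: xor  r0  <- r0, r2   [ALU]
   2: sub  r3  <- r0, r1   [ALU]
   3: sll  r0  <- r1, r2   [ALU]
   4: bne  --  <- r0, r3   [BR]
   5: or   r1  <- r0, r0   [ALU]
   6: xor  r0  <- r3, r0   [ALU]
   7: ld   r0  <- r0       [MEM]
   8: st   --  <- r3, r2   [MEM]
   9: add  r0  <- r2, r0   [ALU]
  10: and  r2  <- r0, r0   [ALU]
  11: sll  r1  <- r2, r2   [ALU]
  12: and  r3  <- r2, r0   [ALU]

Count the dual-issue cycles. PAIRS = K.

PAIRS = 5

[0] i0+i1  xor.ALU+xor.ALU  -- pair
[1] i2+i3  sub.ALU+sll.ALU  -- pair
[2] i4+i5  bne.BR+or.ALU  -- pair
[3] i6  xor.ALU  -- RAW+WAW r0
[4] i7  ld.MEM  -- no-port MEM/MEM
[5] i8+i9  st.MEM+add.ALU  -- pair
[6] i10  and.ALU  -- RAW r2
[7] i11+i12  sll.ALU+and.ALU  -- pair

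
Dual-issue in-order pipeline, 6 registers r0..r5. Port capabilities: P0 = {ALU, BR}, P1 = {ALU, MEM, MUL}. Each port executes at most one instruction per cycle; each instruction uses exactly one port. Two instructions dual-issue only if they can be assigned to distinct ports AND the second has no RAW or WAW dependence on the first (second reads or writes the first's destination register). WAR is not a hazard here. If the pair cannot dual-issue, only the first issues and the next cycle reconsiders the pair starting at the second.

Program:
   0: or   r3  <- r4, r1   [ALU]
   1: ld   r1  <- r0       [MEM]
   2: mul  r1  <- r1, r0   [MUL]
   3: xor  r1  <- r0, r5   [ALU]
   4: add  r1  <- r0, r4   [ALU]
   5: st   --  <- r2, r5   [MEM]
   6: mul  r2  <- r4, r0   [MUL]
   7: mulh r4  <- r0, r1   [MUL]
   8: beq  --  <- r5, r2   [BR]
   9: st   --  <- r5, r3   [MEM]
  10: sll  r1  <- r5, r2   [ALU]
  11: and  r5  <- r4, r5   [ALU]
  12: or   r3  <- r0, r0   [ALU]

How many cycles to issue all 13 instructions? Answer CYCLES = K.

t=0 i0/i1:or/ld ; dual
t=1 i2:mul ; WAW r1
t=2 i3:xor ; WAW r1
t=3 i4/i5:add/st ; dual
t=4 i6:mul ; no-port MUL/MUL
t=5 i7/i8:mulh/beq ; dual
t=6 i9/i10:st/sll ; dual
t=7 i11/i12:and/or ; dual

CYCLES = 8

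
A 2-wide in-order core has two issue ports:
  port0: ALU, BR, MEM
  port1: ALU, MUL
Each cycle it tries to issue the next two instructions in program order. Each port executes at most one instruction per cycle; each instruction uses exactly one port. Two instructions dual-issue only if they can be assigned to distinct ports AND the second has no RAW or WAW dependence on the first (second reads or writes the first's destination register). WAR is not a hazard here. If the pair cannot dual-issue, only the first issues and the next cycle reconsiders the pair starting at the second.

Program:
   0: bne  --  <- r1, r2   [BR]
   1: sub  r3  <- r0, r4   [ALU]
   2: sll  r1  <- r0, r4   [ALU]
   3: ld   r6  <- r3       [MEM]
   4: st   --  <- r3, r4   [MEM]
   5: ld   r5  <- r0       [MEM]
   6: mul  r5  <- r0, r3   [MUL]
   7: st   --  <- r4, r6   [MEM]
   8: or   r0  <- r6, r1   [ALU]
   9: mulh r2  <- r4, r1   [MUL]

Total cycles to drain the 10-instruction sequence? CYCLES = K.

CYCLES = 6

t=0 i0/i1:bne.BR sub.ALU ; pair
t=1 i2/i3:sll.ALU ld.MEM ; pair
t=2 i4:st.MEM ; no-port MEM/MEM
t=3 i5:ld.MEM ; WAW r5
t=4 i6/i7:mul.MUL st.MEM ; pair
t=5 i8/i9:or.ALU mulh.MUL ; pair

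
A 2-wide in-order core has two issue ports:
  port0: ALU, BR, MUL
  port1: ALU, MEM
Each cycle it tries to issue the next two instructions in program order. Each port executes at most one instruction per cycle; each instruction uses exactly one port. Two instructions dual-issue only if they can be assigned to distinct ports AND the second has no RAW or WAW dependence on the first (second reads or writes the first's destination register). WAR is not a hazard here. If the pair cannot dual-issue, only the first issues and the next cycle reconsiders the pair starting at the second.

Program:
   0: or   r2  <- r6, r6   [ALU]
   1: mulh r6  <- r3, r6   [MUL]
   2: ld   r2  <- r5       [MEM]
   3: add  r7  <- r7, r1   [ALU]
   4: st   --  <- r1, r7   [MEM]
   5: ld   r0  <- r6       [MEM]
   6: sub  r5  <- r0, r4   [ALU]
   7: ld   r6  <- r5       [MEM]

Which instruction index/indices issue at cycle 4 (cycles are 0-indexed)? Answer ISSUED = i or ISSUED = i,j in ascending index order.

ISSUED = 6

c0: i0&i1 or/mulh  2-wide
c1: i2&i3 ld/add  2-wide
c2: i4 st  no-port MEM/MEM
c3: i5 ld  RAW r0
c4: i6 sub  RAW r5
c5: i7 ld  tail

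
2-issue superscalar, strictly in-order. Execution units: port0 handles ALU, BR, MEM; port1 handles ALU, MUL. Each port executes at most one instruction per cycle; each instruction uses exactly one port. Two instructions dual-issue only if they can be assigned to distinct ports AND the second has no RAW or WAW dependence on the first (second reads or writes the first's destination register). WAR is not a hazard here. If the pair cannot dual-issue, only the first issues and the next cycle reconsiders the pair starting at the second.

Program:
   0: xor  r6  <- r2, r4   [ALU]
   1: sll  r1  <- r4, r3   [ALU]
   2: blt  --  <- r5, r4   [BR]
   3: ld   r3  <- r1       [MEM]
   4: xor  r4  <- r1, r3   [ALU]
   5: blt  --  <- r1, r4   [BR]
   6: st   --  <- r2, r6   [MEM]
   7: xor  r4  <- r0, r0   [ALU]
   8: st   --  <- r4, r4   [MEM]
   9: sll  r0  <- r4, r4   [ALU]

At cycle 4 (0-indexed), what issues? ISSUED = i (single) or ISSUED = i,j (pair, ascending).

ISSUED = 5

c0: i0+i1 xor/sll  2-wide
c1: i2 blt  no-port BR/MEM
c2: i3 ld  RAW r3
c3: i4 xor  RAW r4
c4: i5 blt  no-port BR/MEM
c5: i6+i7 st/xor  2-wide
c6: i8+i9 st/sll  2-wide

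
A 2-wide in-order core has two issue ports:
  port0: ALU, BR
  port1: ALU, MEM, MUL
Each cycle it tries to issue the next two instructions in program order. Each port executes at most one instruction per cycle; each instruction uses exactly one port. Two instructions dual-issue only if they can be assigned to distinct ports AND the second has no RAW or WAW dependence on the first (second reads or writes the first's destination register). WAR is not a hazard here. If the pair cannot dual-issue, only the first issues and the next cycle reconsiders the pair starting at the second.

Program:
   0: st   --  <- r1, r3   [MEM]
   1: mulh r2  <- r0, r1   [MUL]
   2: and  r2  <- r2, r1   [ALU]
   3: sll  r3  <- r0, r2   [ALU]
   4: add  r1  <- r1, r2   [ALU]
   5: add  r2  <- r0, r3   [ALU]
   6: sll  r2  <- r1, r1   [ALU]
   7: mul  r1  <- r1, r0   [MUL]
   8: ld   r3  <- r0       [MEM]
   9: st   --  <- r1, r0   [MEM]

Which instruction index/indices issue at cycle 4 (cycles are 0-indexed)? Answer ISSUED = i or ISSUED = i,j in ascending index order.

c0: i0 st.MEM  no-port MEM/MUL
c1: i1 mulh.MUL  RAW+WAW r2
c2: i2 and.ALU  RAW r2
c3: i3&i4 sll.ALU+add.ALU  pair
c4: i5 add.ALU  WAW r2
c5: i6&i7 sll.ALU+mul.MUL  pair
c6: i8 ld.MEM  no-port MEM/MEM
c7: i9 st.MEM  tail

ISSUED = 5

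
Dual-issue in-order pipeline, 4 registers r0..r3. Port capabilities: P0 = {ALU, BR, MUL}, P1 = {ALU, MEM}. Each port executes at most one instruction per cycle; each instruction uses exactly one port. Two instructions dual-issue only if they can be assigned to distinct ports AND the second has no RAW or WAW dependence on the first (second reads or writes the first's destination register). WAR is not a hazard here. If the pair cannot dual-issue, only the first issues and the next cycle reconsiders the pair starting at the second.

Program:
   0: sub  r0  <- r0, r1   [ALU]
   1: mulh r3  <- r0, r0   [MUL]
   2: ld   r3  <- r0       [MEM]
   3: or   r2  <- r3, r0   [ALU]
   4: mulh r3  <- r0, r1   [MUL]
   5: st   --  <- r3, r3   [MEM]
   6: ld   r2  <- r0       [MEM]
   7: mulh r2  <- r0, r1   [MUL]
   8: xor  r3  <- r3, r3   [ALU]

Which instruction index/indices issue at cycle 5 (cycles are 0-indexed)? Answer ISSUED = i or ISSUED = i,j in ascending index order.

ISSUED = 6

[0] i0  sub.ALU  -- RAW r0
[1] i1  mulh.MUL  -- WAW r3
[2] i2  ld.MEM  -- RAW r3
[3] i3,i4  or.ALU mulh.MUL  -- 2-wide
[4] i5  st.MEM  -- no-port MEM/MEM
[5] i6  ld.MEM  -- WAW r2
[6] i7,i8  mulh.MUL xor.ALU  -- 2-wide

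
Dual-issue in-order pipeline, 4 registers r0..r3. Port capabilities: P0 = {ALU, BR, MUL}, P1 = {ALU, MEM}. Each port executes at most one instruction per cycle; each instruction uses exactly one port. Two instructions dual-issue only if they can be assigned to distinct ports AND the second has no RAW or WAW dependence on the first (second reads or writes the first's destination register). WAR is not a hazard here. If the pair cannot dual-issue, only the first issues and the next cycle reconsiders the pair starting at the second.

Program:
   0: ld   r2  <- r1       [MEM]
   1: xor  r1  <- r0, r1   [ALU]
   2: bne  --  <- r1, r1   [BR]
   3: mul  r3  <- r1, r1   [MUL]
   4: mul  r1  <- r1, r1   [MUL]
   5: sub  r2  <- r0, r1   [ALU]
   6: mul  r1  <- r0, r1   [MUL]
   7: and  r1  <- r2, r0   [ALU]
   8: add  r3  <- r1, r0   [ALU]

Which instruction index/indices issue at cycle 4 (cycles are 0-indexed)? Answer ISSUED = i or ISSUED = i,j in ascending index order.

ISSUED = 5,6

c0: i0/i1 ld.MEM/xor.ALU  dual
c1: i2 bne.BR  no-port BR/MUL
c2: i3 mul.MUL  no-port MUL/MUL
c3: i4 mul.MUL  RAW r1
c4: i5/i6 sub.ALU/mul.MUL  dual
c5: i7 and.ALU  RAW r1
c6: i8 add.ALU  tail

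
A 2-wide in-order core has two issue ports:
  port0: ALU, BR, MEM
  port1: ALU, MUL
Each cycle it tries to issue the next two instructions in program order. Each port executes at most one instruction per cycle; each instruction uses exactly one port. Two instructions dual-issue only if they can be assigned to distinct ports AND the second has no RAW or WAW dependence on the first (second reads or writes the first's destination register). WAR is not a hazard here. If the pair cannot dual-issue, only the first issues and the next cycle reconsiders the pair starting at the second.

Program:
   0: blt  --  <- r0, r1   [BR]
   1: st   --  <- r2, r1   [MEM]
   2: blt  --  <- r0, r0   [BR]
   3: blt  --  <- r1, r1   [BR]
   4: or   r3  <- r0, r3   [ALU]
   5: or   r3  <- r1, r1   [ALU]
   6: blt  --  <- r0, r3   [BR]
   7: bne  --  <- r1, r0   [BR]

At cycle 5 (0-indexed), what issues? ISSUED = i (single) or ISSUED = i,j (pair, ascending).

[0] i0  blt  -- no-port BR/MEM
[1] i1  st  -- no-port MEM/BR
[2] i2  blt  -- no-port BR/BR
[3] i3,i4  blt or  -- 2-wide
[4] i5  or  -- RAW r3
[5] i6  blt  -- no-port BR/BR
[6] i7  bne  -- tail

ISSUED = 6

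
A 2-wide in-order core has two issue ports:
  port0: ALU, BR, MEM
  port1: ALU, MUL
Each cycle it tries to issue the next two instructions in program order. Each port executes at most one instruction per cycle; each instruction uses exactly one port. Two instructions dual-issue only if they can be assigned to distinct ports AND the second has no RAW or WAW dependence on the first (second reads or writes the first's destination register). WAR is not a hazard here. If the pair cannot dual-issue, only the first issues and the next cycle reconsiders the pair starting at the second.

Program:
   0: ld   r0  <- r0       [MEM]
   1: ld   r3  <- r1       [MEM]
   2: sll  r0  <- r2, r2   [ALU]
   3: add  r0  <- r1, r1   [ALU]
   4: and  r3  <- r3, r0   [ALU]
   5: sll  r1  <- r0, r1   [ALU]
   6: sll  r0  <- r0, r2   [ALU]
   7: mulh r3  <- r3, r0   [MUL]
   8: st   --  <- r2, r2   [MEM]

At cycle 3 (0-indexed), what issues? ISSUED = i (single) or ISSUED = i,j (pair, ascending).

#0 head=0: ld i0 no-port MEM/MEM
#1 head=1: ld;sll i1/i2 pair
#2 head=3: add i3 RAW r0
#3 head=4: and;sll i4/i5 pair
#4 head=6: sll i6 RAW r0
#5 head=7: mulh;st i7/i8 pair

ISSUED = 4,5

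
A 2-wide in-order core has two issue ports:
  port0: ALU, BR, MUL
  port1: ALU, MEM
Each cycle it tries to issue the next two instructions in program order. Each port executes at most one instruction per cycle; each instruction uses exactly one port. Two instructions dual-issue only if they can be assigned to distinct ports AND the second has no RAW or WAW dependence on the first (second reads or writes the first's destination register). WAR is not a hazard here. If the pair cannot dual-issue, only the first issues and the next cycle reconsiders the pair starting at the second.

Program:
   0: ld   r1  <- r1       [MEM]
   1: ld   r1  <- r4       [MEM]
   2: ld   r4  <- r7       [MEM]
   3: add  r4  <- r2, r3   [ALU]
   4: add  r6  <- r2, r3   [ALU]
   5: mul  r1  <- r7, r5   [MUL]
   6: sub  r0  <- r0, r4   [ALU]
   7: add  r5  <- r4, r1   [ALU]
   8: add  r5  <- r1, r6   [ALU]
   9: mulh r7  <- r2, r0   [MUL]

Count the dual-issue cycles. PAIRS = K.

t=0 i0:ld.MEM ; no-port MEM/MEM
t=1 i1:ld.MEM ; no-port MEM/MEM
t=2 i2:ld.MEM ; WAW r4
t=3 i3+i4:add.ALU/add.ALU ; pair
t=4 i5+i6:mul.MUL/sub.ALU ; pair
t=5 i7:add.ALU ; WAW r5
t=6 i8+i9:add.ALU/mulh.MUL ; pair

PAIRS = 3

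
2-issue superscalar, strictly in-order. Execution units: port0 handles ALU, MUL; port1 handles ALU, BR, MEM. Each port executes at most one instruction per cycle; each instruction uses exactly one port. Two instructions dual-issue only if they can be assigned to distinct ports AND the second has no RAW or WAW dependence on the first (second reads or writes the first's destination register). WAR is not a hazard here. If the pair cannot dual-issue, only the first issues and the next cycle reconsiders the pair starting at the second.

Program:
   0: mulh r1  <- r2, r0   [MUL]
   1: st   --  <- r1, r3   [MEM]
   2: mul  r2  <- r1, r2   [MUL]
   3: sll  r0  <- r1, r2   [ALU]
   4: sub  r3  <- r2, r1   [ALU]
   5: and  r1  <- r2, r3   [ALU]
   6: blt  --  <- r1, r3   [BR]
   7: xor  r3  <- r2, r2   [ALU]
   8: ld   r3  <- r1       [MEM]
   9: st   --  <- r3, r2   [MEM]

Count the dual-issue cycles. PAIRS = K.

PAIRS = 3

t=0 i0:mulh ; RAW r1
t=1 i1,i2:st/mul ; pair
t=2 i3,i4:sll/sub ; pair
t=3 i5:and ; RAW r1
t=4 i6,i7:blt/xor ; pair
t=5 i8:ld ; no-port MEM/MEM
t=6 i9:st ; tail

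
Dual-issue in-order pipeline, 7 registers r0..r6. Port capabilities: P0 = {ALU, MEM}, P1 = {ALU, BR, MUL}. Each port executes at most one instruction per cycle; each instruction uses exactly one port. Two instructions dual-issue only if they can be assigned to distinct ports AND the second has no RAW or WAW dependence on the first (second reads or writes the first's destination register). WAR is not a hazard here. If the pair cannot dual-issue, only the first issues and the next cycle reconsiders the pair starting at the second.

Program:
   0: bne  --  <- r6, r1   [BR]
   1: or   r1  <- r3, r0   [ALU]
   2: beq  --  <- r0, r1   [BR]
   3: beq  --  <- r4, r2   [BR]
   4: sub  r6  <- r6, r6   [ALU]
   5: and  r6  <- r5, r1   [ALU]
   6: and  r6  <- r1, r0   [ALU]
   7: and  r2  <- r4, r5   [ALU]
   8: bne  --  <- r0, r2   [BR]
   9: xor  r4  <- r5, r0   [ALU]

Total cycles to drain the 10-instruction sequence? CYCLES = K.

CYCLES = 6

[0] i0+i1  bne.BR;or.ALU  -- pair
[1] i2  beq.BR  -- no-port BR/BR
[2] i3+i4  beq.BR;sub.ALU  -- pair
[3] i5  and.ALU  -- WAW r6
[4] i6+i7  and.ALU;and.ALU  -- pair
[5] i8+i9  bne.BR;xor.ALU  -- pair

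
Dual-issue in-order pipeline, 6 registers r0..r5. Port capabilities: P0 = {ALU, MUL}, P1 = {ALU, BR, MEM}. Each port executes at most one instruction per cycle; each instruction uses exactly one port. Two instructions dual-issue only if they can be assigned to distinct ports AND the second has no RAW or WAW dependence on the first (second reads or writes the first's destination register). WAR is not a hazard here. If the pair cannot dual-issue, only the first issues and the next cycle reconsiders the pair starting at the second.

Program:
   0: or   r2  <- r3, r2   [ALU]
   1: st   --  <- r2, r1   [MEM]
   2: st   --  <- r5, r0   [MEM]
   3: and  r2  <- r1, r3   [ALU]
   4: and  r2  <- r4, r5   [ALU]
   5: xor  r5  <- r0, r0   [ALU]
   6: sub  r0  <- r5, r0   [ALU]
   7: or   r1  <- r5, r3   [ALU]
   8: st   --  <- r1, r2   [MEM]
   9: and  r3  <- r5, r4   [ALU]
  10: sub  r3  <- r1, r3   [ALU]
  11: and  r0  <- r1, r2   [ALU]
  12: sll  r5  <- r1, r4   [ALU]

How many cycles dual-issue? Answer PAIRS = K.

PAIRS = 5

t=0 i0:or.ALU ; RAW r2
t=1 i1:st.MEM ; no-port MEM/MEM
t=2 i2,i3:st.MEM;and.ALU ; dual
t=3 i4,i5:and.ALU;xor.ALU ; dual
t=4 i6,i7:sub.ALU;or.ALU ; dual
t=5 i8,i9:st.MEM;and.ALU ; dual
t=6 i10,i11:sub.ALU;and.ALU ; dual
t=7 i12:sll.ALU ; tail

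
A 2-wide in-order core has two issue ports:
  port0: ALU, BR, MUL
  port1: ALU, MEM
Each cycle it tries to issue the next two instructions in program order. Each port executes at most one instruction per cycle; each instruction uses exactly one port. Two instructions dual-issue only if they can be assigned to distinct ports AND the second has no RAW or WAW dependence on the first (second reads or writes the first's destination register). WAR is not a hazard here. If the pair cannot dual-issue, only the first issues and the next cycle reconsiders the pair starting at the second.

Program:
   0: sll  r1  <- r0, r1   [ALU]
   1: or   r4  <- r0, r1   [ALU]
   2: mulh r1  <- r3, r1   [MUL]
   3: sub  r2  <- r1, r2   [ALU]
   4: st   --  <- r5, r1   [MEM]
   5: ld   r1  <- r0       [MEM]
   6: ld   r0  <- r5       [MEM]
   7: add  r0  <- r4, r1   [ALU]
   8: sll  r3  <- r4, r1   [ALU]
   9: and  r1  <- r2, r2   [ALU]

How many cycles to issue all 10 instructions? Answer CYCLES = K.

CYCLES = 7

t=0 i0:sll.ALU ; RAW r1
t=1 i1,i2:or.ALU/mulh.MUL ; 2-wide
t=2 i3,i4:sub.ALU/st.MEM ; 2-wide
t=3 i5:ld.MEM ; no-port MEM/MEM
t=4 i6:ld.MEM ; WAW r0
t=5 i7,i8:add.ALU/sll.ALU ; 2-wide
t=6 i9:and.ALU ; tail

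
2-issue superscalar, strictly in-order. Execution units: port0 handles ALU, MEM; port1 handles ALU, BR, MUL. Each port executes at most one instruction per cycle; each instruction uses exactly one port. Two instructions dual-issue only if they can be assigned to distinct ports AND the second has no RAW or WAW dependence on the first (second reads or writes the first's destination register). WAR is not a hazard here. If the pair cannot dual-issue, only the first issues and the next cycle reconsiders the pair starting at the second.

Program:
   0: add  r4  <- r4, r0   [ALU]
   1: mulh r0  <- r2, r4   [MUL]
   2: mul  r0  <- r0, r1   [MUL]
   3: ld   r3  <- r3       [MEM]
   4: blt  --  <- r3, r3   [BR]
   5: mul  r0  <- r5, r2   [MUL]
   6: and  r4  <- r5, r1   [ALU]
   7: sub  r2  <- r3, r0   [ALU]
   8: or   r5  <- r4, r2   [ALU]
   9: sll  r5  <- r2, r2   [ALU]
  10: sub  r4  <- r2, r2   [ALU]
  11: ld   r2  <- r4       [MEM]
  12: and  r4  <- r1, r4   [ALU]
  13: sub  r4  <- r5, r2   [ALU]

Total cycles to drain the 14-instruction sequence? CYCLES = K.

CYCLES = 10

c0: i0 add  RAW r4
c1: i1 mulh  no-port MUL/MUL
c2: i2,i3 mul/ld  2-wide
c3: i4 blt  no-port BR/MUL
c4: i5,i6 mul/and  2-wide
c5: i7 sub  RAW r2
c6: i8 or  WAW r5
c7: i9,i10 sll/sub  2-wide
c8: i11,i12 ld/and  2-wide
c9: i13 sub  tail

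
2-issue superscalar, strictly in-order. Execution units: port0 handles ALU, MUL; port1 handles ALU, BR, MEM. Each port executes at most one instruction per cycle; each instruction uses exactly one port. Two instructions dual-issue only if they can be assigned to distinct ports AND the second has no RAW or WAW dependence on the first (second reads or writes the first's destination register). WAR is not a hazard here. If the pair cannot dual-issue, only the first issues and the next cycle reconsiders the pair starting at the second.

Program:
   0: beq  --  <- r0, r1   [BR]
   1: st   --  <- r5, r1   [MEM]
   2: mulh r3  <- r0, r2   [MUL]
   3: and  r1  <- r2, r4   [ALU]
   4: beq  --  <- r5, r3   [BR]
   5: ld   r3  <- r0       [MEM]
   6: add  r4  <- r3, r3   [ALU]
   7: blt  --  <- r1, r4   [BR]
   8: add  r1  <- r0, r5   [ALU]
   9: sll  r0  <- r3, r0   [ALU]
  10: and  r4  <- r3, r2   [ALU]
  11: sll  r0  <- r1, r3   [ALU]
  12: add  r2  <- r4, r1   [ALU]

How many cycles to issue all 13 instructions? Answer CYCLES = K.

CYCLES = 8

c0: i0 beq.BR  no-port BR/MEM
c1: i1/i2 st.MEM/mulh.MUL  2-wide
c2: i3/i4 and.ALU/beq.BR  2-wide
c3: i5 ld.MEM  RAW r3
c4: i6 add.ALU  RAW r4
c5: i7/i8 blt.BR/add.ALU  2-wide
c6: i9/i10 sll.ALU/and.ALU  2-wide
c7: i11/i12 sll.ALU/add.ALU  2-wide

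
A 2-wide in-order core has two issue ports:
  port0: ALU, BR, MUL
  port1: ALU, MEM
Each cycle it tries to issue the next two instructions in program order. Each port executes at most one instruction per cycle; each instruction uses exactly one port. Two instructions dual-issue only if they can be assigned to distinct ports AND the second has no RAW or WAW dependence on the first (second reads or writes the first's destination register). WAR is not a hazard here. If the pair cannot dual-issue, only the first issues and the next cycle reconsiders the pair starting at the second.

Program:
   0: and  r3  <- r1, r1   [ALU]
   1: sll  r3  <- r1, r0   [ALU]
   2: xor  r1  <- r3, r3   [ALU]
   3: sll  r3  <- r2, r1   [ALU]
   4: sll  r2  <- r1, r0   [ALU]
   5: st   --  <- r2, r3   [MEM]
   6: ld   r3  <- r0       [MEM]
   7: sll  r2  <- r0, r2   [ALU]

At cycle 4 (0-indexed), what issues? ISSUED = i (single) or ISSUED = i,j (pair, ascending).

ISSUED = 5

c0: i0 and  WAW r3
c1: i1 sll  RAW r3
c2: i2 xor  RAW r1
c3: i3+i4 sll/sll  dual
c4: i5 st  no-port MEM/MEM
c5: i6+i7 ld/sll  dual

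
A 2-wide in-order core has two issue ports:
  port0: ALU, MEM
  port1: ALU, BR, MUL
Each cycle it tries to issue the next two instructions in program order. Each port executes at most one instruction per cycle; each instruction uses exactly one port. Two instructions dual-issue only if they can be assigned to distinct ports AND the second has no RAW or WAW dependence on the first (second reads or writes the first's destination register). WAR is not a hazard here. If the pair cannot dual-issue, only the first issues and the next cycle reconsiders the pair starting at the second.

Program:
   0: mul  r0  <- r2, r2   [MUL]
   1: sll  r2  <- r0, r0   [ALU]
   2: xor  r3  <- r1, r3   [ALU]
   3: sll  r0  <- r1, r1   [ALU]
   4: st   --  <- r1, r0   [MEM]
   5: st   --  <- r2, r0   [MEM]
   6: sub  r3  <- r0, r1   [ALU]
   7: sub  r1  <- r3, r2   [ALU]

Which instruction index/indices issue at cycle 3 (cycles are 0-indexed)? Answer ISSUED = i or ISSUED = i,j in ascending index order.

ISSUED = 4

t=0 i0:mul ; RAW r0
t=1 i1,i2:sll;xor ; pair
t=2 i3:sll ; RAW r0
t=3 i4:st ; no-port MEM/MEM
t=4 i5,i6:st;sub ; pair
t=5 i7:sub ; tail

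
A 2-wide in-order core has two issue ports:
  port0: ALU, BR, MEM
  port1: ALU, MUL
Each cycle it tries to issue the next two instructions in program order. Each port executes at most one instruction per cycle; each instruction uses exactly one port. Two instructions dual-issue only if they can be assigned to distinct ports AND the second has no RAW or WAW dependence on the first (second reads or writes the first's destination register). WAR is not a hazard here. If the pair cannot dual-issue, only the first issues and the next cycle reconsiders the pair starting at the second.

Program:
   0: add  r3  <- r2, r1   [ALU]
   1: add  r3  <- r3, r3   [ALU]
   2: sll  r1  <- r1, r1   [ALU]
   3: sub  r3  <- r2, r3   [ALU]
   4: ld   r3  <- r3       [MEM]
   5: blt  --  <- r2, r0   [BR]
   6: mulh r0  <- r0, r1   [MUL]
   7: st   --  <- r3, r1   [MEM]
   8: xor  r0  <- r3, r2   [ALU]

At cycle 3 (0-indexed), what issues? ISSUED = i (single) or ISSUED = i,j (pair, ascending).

[0] i0  add.ALU  -- RAW+WAW r3
[1] i1&i2  add.ALU sll.ALU  -- 2-wide
[2] i3  sub.ALU  -- RAW+WAW r3
[3] i4  ld.MEM  -- no-port MEM/BR
[4] i5&i6  blt.BR mulh.MUL  -- 2-wide
[5] i7&i8  st.MEM xor.ALU  -- 2-wide

ISSUED = 4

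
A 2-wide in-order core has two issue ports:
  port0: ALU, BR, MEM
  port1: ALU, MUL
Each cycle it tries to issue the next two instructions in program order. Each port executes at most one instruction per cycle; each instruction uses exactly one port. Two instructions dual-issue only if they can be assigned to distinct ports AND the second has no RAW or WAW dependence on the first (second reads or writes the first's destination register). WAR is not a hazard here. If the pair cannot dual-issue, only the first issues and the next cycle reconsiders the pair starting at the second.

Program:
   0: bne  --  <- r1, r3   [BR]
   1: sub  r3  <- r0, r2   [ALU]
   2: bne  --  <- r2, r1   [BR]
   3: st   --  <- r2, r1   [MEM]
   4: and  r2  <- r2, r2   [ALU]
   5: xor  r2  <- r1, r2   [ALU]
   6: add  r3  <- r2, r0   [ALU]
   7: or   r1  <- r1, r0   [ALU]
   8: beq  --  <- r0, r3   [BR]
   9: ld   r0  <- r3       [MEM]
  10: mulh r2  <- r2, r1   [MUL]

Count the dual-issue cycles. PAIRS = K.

#0 head=0: bne.BR;sub.ALU i0,i1 pair
#1 head=2: bne.BR i2 no-port BR/MEM
#2 head=3: st.MEM;and.ALU i3,i4 pair
#3 head=5: xor.ALU i5 RAW r2
#4 head=6: add.ALU;or.ALU i6,i7 pair
#5 head=8: beq.BR i8 no-port BR/MEM
#6 head=9: ld.MEM;mulh.MUL i9,i10 pair

PAIRS = 4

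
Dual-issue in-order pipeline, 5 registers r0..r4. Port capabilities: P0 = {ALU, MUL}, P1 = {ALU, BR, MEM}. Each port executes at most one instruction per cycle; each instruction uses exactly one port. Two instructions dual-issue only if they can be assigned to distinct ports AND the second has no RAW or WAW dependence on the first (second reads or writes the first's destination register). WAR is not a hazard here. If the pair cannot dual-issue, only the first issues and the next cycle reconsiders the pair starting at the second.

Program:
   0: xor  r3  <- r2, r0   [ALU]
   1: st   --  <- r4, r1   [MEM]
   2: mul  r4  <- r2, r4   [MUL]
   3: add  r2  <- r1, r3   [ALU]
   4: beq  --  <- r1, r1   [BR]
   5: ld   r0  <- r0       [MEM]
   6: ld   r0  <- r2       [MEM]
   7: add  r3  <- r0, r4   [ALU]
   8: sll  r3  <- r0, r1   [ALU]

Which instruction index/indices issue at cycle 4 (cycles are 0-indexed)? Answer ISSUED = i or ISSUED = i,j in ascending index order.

ISSUED = 6

t=0 i0/i1:xor.ALU/st.MEM ; pair
t=1 i2/i3:mul.MUL/add.ALU ; pair
t=2 i4:beq.BR ; no-port BR/MEM
t=3 i5:ld.MEM ; no-port MEM/MEM
t=4 i6:ld.MEM ; RAW r0
t=5 i7:add.ALU ; WAW r3
t=6 i8:sll.ALU ; tail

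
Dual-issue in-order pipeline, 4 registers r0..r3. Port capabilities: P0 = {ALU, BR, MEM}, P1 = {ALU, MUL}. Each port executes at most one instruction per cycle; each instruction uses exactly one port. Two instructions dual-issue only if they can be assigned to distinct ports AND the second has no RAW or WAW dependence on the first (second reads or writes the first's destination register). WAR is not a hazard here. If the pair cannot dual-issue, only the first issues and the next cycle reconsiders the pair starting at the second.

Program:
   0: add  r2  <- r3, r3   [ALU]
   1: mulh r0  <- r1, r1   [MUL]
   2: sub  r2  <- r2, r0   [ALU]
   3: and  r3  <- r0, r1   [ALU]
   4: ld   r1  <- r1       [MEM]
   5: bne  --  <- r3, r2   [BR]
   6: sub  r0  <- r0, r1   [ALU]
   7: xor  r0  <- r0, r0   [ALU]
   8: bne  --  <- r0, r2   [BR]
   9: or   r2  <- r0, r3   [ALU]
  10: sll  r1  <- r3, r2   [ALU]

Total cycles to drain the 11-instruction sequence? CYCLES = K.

CYCLES = 7

  cy0 -> i0,i1 (add/mulh) 2-wide
  cy1 -> i2,i3 (sub/and) 2-wide
  cy2 -> i4 (ld) no-port MEM/BR
  cy3 -> i5,i6 (bne/sub) 2-wide
  cy4 -> i7 (xor) RAW r0
  cy5 -> i8,i9 (bne/or) 2-wide
  cy6 -> i10 (sll) tail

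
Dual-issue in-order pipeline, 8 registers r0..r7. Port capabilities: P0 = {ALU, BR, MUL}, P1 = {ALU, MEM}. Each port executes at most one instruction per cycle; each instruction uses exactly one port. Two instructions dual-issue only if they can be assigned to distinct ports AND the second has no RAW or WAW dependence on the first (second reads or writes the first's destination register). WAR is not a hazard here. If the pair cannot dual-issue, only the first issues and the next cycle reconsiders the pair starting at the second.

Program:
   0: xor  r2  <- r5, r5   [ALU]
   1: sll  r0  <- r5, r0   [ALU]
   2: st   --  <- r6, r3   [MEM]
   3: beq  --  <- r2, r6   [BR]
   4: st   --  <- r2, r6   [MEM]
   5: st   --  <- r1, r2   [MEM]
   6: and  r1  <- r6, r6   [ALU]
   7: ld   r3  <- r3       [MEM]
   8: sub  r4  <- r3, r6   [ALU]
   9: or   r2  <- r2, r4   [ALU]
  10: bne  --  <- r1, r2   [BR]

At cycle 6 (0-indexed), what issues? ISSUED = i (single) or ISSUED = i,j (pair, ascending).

ISSUED = 9

0. xor.ALU+sll.ALU @i0&i1  | 2-wide
1. st.MEM+beq.BR @i2&i3  | 2-wide
2. st.MEM @i4  | no-port MEM/MEM
3. st.MEM+and.ALU @i5&i6  | 2-wide
4. ld.MEM @i7  | RAW r3
5. sub.ALU @i8  | RAW r4
6. or.ALU @i9  | RAW r2
7. bne.BR @i10  | tail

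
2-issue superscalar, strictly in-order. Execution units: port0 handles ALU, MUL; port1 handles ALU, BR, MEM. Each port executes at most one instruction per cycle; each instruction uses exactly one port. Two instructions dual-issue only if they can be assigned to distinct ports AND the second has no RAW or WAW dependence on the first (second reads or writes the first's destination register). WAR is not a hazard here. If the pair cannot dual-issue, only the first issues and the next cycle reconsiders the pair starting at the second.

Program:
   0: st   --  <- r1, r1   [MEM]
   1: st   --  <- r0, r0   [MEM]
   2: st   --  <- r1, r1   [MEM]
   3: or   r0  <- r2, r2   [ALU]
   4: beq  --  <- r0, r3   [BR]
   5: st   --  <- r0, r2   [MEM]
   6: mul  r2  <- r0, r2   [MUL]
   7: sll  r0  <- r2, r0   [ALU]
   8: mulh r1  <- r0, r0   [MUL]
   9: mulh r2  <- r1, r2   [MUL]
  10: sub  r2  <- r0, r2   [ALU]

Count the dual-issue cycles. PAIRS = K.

PAIRS = 2

[0] i0  st.MEM  -- no-port MEM/MEM
[1] i1  st.MEM  -- no-port MEM/MEM
[2] i2/i3  st.MEM+or.ALU  -- dual
[3] i4  beq.BR  -- no-port BR/MEM
[4] i5/i6  st.MEM+mul.MUL  -- dual
[5] i7  sll.ALU  -- RAW r0
[6] i8  mulh.MUL  -- no-port MUL/MUL
[7] i9  mulh.MUL  -- RAW+WAW r2
[8] i10  sub.ALU  -- tail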